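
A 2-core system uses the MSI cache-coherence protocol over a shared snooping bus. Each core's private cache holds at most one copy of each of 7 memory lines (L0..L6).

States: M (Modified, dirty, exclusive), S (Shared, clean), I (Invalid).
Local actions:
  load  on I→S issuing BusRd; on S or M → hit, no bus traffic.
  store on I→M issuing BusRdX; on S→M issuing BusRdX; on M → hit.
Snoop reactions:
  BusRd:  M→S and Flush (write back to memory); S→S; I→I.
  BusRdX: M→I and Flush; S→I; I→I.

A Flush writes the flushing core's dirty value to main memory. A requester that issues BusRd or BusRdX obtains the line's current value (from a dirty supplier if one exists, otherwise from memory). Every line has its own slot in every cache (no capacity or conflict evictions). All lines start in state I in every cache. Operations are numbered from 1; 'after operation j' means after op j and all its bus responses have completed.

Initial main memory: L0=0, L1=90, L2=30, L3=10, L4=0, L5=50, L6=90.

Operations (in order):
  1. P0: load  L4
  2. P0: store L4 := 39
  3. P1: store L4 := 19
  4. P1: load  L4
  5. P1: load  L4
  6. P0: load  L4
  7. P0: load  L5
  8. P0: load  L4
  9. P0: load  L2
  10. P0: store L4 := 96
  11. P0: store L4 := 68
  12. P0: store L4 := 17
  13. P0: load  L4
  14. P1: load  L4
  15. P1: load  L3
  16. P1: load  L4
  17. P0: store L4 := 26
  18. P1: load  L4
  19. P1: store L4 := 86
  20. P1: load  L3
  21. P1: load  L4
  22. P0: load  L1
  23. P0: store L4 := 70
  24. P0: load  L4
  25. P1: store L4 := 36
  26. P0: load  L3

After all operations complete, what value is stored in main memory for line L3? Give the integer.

1. P0: load  L4  bus=[BusRd]  L4: P0=S P1=I  mem[L4]=0
2. P0: store L4 := 39  bus=[BusRdX]  L4: P0=M P1=I  mem[L4]=0
3. P1: store L4 := 19  bus=[BusRdX,Flush]  L4: P0=I P1=M  mem[L4]=39
4. P1: load  L4  bus=[-]  L4: P0=I P1=M  mem[L4]=39
5. P1: load  L4  bus=[-]  L4: P0=I P1=M  mem[L4]=39
6. P0: load  L4  bus=[BusRd,Flush]  L4: P0=S P1=S  mem[L4]=19
7. P0: load  L5  bus=[BusRd]  L5: P0=S P1=I  mem[L5]=50
8. P0: load  L4  bus=[-]  L4: P0=S P1=S  mem[L4]=19
9. P0: load  L2  bus=[BusRd]  L2: P0=S P1=I  mem[L2]=30
10. P0: store L4 := 96  bus=[BusRdX]  L4: P0=M P1=I  mem[L4]=19
11. P0: store L4 := 68  bus=[-]  L4: P0=M P1=I  mem[L4]=19
12. P0: store L4 := 17  bus=[-]  L4: P0=M P1=I  mem[L4]=19
13. P0: load  L4  bus=[-]  L4: P0=M P1=I  mem[L4]=19
14. P1: load  L4  bus=[BusRd,Flush]  L4: P0=S P1=S  mem[L4]=17
15. P1: load  L3  bus=[BusRd]  L3: P0=I P1=S  mem[L3]=10
16. P1: load  L4  bus=[-]  L4: P0=S P1=S  mem[L4]=17
17. P0: store L4 := 26  bus=[BusRdX]  L4: P0=M P1=I  mem[L4]=17
18. P1: load  L4  bus=[BusRd,Flush]  L4: P0=S P1=S  mem[L4]=26
19. P1: store L4 := 86  bus=[BusRdX]  L4: P0=I P1=M  mem[L4]=26
20. P1: load  L3  bus=[-]  L3: P0=I P1=S  mem[L3]=10
21. P1: load  L4  bus=[-]  L4: P0=I P1=M  mem[L4]=26
22. P0: load  L1  bus=[BusRd]  L1: P0=S P1=I  mem[L1]=90
23. P0: store L4 := 70  bus=[BusRdX,Flush]  L4: P0=M P1=I  mem[L4]=86
24. P0: load  L4  bus=[-]  L4: P0=M P1=I  mem[L4]=86
25. P1: store L4 := 36  bus=[BusRdX,Flush]  L4: P0=I P1=M  mem[L4]=70
26. P0: load  L3  bus=[BusRd]  L3: P0=S P1=S  mem[L3]=10

memory[L3] = 10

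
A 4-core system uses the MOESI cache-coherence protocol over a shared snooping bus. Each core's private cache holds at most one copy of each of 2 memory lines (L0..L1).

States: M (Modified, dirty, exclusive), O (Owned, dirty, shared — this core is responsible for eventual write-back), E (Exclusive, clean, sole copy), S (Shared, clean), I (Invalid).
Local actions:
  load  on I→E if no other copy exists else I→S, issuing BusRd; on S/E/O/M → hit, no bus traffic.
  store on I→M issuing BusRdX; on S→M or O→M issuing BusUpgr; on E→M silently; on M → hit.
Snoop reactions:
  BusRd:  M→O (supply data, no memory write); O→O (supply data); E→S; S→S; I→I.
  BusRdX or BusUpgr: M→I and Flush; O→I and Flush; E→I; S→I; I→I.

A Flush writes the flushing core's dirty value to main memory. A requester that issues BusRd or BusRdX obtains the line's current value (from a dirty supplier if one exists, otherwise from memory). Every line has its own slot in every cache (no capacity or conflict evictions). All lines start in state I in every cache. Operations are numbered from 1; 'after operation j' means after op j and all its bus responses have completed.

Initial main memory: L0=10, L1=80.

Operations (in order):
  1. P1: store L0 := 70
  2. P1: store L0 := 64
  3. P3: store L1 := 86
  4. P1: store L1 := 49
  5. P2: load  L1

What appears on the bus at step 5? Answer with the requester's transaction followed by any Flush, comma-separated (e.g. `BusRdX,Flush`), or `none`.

bus = BusRd

[1] P1: store L0 := 70 | P0:I, P1:M(70), P2:I, P3:I | bus: BusRdX
[2] P1: store L0 := 64 | P0:I, P1:M(64), P2:I, P3:I | bus: none
[3] P3: store L1 := 86 | P0:I, P1:I, P2:I, P3:M(86) | bus: BusRdX
[4] P1: store L1 := 49 | P0:I, P1:M(49), P2:I, P3:I | bus: BusRdX,Flush
[5] P2: load  L1 | P0:I, P1:O(49), P2:S(49), P3:I | bus: BusRd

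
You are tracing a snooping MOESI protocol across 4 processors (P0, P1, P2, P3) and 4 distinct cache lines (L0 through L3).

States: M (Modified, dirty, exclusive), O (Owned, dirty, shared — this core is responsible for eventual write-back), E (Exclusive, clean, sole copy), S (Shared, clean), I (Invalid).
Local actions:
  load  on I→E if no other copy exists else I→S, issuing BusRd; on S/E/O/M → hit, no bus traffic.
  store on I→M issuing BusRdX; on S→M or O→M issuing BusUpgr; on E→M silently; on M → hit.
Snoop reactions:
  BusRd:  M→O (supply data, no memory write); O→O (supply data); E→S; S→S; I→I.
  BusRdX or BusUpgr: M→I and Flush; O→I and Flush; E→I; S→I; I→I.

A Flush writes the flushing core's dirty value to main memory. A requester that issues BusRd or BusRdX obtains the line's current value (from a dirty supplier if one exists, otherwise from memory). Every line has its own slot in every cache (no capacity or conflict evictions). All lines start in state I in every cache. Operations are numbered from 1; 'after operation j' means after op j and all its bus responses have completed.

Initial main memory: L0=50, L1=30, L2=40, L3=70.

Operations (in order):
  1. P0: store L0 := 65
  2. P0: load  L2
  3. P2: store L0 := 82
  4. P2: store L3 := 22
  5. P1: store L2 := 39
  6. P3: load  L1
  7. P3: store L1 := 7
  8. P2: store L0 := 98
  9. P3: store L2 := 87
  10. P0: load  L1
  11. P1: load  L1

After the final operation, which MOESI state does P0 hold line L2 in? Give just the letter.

state = I

[1] P0: store L0 := 65 | P0:M(65), P1:I, P2:I, P3:I | bus: BusRdX
[2] P0: load  L2 | P0:E(40), P1:I, P2:I, P3:I | bus: BusRd
[3] P2: store L0 := 82 | P0:I, P1:I, P2:M(82), P3:I | bus: BusRdX,Flush
[4] P2: store L3 := 22 | P0:I, P1:I, P2:M(22), P3:I | bus: BusRdX
[5] P1: store L2 := 39 | P0:I, P1:M(39), P2:I, P3:I | bus: BusRdX
[6] P3: load  L1 | P0:I, P1:I, P2:I, P3:E(30) | bus: BusRd
[7] P3: store L1 := 7 | P0:I, P1:I, P2:I, P3:M(7) | bus: none
[8] P2: store L0 := 98 | P0:I, P1:I, P2:M(98), P3:I | bus: none
[9] P3: store L2 := 87 | P0:I, P1:I, P2:I, P3:M(87) | bus: BusRdX,Flush
[10] P0: load  L1 | P0:S(7), P1:I, P2:I, P3:O(7) | bus: BusRd
[11] P1: load  L1 | P0:S(7), P1:S(7), P2:I, P3:O(7) | bus: BusRd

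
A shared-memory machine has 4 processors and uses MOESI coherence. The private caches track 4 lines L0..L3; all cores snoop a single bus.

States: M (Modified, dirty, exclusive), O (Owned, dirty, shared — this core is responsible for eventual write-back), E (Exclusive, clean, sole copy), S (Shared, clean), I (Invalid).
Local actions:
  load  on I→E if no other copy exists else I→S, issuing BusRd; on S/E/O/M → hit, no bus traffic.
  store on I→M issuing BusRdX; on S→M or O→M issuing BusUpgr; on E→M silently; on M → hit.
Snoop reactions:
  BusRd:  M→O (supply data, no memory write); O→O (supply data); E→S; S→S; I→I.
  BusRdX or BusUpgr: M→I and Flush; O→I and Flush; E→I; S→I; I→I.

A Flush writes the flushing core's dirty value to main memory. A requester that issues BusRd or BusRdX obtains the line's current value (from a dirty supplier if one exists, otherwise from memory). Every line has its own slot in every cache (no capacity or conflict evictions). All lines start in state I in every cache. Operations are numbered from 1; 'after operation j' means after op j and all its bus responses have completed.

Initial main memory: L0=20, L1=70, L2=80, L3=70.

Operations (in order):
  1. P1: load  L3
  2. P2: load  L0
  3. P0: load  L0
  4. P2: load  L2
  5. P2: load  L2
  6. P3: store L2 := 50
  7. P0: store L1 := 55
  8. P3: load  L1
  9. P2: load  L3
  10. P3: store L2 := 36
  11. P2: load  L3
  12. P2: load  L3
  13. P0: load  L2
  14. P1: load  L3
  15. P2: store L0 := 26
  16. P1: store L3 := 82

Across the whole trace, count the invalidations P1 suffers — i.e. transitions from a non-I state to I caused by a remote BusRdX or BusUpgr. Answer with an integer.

1. P1: load  L3  bus=[BusRd]  L3: P0=I P1=E P2=I P3=I  mem[L3]=70
2. P2: load  L0  bus=[BusRd]  L0: P0=I P1=I P2=E P3=I  mem[L0]=20
3. P0: load  L0  bus=[BusRd]  L0: P0=S P1=I P2=S P3=I  mem[L0]=20
4. P2: load  L2  bus=[BusRd]  L2: P0=I P1=I P2=E P3=I  mem[L2]=80
5. P2: load  L2  bus=[-]  L2: P0=I P1=I P2=E P3=I  mem[L2]=80
6. P3: store L2 := 50  bus=[BusRdX]  L2: P0=I P1=I P2=I P3=M  mem[L2]=80
7. P0: store L1 := 55  bus=[BusRdX]  L1: P0=M P1=I P2=I P3=I  mem[L1]=70
8. P3: load  L1  bus=[BusRd]  L1: P0=O P1=I P2=I P3=S  mem[L1]=70
9. P2: load  L3  bus=[BusRd]  L3: P0=I P1=S P2=S P3=I  mem[L3]=70
10. P3: store L2 := 36  bus=[-]  L2: P0=I P1=I P2=I P3=M  mem[L2]=80
11. P2: load  L3  bus=[-]  L3: P0=I P1=S P2=S P3=I  mem[L3]=70
12. P2: load  L3  bus=[-]  L3: P0=I P1=S P2=S P3=I  mem[L3]=70
13. P0: load  L2  bus=[BusRd]  L2: P0=S P1=I P2=I P3=O  mem[L2]=80
14. P1: load  L3  bus=[-]  L3: P0=I P1=S P2=S P3=I  mem[L3]=70
15. P2: store L0 := 26  bus=[BusUpgr]  L0: P0=I P1=I P2=M P3=I  mem[L0]=20
16. P1: store L3 := 82  bus=[BusUpgr]  L3: P0=I P1=M P2=I P3=I  mem[L3]=70

invalidations = 0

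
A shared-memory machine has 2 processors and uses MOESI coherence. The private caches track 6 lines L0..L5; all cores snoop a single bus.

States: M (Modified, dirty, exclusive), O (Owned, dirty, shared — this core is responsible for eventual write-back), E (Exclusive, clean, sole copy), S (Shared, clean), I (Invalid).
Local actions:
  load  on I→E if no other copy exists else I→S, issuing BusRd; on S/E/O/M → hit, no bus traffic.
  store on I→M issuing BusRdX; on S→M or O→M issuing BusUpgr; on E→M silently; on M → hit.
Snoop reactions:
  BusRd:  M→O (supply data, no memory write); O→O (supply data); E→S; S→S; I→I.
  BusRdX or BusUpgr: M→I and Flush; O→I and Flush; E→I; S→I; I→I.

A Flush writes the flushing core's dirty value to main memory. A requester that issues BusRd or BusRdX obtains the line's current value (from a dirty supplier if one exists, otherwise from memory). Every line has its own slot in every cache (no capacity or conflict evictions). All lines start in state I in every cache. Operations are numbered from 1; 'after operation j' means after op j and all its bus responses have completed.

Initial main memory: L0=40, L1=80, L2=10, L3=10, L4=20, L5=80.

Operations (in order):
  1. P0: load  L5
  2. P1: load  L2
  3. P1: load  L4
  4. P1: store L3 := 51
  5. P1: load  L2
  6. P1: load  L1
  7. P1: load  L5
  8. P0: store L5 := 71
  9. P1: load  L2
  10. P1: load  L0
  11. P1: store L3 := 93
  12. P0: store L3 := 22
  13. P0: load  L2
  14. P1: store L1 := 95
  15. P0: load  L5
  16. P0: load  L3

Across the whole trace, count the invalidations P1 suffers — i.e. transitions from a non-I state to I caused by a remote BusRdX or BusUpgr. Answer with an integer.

  op1 P0: load  L5 → E/I on L5; bus BusRd; mem=80
  op2 P1: load  L2 → I/E on L2; bus BusRd; mem=10
  op3 P1: load  L4 → I/E on L4; bus BusRd; mem=20
  op4 P1: store L3 := 51 → I/M on L3; bus BusRdX; mem=10
  op5 P1: load  L2 → I/E on L2; bus (none); mem=10
  op6 P1: load  L1 → I/E on L1; bus BusRd; mem=80
  op7 P1: load  L5 → S/S on L5; bus BusRd; mem=80
  op8 P0: store L5 := 71 → M/I on L5; bus BusUpgr; mem=80
  op9 P1: load  L2 → I/E on L2; bus (none); mem=10
  op10 P1: load  L0 → I/E on L0; bus BusRd; mem=40
  op11 P1: store L3 := 93 → I/M on L3; bus (none); mem=10
  op12 P0: store L3 := 22 → M/I on L3; bus BusRdX Flush; mem=93
  op13 P0: load  L2 → S/S on L2; bus BusRd; mem=10
  op14 P1: store L1 := 95 → I/M on L1; bus (none); mem=80
  op15 P0: load  L5 → M/I on L5; bus (none); mem=80
  op16 P0: load  L3 → M/I on L3; bus (none); mem=93

invalidations = 2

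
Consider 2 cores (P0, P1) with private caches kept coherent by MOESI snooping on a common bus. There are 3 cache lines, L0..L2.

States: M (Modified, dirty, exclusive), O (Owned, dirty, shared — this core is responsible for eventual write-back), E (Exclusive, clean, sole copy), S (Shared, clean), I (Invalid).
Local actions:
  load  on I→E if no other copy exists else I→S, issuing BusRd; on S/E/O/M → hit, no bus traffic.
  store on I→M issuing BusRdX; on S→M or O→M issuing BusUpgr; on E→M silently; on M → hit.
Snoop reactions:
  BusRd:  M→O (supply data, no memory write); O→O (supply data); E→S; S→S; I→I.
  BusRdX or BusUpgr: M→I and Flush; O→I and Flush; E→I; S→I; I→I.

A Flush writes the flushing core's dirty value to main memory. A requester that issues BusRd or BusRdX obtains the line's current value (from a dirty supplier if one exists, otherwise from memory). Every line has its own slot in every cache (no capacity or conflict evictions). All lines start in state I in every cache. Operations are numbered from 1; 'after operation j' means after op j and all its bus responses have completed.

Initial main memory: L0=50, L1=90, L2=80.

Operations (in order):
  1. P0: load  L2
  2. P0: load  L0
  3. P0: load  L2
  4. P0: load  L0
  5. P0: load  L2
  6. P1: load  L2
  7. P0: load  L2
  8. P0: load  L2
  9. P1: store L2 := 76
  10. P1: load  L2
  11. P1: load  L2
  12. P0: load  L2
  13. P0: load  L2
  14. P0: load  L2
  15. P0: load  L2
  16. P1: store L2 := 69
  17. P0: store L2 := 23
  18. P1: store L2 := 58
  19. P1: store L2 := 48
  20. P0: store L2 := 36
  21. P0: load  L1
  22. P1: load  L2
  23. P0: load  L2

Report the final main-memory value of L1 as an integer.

memory[L1] = 90

1. P0: load  L2  bus=[BusRd]  L2: P0=E P1=I  mem[L2]=80
2. P0: load  L0  bus=[BusRd]  L0: P0=E P1=I  mem[L0]=50
3. P0: load  L2  bus=[-]  L2: P0=E P1=I  mem[L2]=80
4. P0: load  L0  bus=[-]  L0: P0=E P1=I  mem[L0]=50
5. P0: load  L2  bus=[-]  L2: P0=E P1=I  mem[L2]=80
6. P1: load  L2  bus=[BusRd]  L2: P0=S P1=S  mem[L2]=80
7. P0: load  L2  bus=[-]  L2: P0=S P1=S  mem[L2]=80
8. P0: load  L2  bus=[-]  L2: P0=S P1=S  mem[L2]=80
9. P1: store L2 := 76  bus=[BusUpgr]  L2: P0=I P1=M  mem[L2]=80
10. P1: load  L2  bus=[-]  L2: P0=I P1=M  mem[L2]=80
11. P1: load  L2  bus=[-]  L2: P0=I P1=M  mem[L2]=80
12. P0: load  L2  bus=[BusRd]  L2: P0=S P1=O  mem[L2]=80
13. P0: load  L2  bus=[-]  L2: P0=S P1=O  mem[L2]=80
14. P0: load  L2  bus=[-]  L2: P0=S P1=O  mem[L2]=80
15. P0: load  L2  bus=[-]  L2: P0=S P1=O  mem[L2]=80
16. P1: store L2 := 69  bus=[BusUpgr]  L2: P0=I P1=M  mem[L2]=80
17. P0: store L2 := 23  bus=[BusRdX,Flush]  L2: P0=M P1=I  mem[L2]=69
18. P1: store L2 := 58  bus=[BusRdX,Flush]  L2: P0=I P1=M  mem[L2]=23
19. P1: store L2 := 48  bus=[-]  L2: P0=I P1=M  mem[L2]=23
20. P0: store L2 := 36  bus=[BusRdX,Flush]  L2: P0=M P1=I  mem[L2]=48
21. P0: load  L1  bus=[BusRd]  L1: P0=E P1=I  mem[L1]=90
22. P1: load  L2  bus=[BusRd]  L2: P0=O P1=S  mem[L2]=48
23. P0: load  L2  bus=[-]  L2: P0=O P1=S  mem[L2]=48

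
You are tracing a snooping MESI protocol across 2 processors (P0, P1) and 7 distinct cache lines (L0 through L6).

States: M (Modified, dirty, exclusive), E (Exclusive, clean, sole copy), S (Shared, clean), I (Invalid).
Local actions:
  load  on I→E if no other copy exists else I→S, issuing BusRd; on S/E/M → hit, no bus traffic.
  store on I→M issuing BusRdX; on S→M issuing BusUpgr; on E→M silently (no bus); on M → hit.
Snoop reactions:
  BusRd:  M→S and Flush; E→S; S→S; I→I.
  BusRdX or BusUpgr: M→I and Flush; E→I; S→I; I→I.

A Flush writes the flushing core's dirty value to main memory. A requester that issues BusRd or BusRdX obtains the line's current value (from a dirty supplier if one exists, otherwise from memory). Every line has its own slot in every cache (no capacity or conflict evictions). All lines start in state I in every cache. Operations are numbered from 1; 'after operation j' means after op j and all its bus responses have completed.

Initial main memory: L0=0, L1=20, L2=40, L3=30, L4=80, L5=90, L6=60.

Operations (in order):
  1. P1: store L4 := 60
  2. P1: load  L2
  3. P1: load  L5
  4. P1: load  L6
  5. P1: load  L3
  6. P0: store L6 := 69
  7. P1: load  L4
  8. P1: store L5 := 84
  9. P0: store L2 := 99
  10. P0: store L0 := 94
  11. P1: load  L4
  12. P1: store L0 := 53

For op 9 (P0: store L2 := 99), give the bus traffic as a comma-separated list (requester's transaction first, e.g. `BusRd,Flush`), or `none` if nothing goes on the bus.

bus = BusRdX

[1] P1: store L4 := 60 | P0:I, P1:M(60) | bus: BusRdX
[2] P1: load  L2 | P0:I, P1:E(40) | bus: BusRd
[3] P1: load  L5 | P0:I, P1:E(90) | bus: BusRd
[4] P1: load  L6 | P0:I, P1:E(60) | bus: BusRd
[5] P1: load  L3 | P0:I, P1:E(30) | bus: BusRd
[6] P0: store L6 := 69 | P0:M(69), P1:I | bus: BusRdX
[7] P1: load  L4 | P0:I, P1:M(60) | bus: none
[8] P1: store L5 := 84 | P0:I, P1:M(84) | bus: none
[9] P0: store L2 := 99 | P0:M(99), P1:I | bus: BusRdX
[10] P0: store L0 := 94 | P0:M(94), P1:I | bus: BusRdX
[11] P1: load  L4 | P0:I, P1:M(60) | bus: none
[12] P1: store L0 := 53 | P0:I, P1:M(53) | bus: BusRdX,Flush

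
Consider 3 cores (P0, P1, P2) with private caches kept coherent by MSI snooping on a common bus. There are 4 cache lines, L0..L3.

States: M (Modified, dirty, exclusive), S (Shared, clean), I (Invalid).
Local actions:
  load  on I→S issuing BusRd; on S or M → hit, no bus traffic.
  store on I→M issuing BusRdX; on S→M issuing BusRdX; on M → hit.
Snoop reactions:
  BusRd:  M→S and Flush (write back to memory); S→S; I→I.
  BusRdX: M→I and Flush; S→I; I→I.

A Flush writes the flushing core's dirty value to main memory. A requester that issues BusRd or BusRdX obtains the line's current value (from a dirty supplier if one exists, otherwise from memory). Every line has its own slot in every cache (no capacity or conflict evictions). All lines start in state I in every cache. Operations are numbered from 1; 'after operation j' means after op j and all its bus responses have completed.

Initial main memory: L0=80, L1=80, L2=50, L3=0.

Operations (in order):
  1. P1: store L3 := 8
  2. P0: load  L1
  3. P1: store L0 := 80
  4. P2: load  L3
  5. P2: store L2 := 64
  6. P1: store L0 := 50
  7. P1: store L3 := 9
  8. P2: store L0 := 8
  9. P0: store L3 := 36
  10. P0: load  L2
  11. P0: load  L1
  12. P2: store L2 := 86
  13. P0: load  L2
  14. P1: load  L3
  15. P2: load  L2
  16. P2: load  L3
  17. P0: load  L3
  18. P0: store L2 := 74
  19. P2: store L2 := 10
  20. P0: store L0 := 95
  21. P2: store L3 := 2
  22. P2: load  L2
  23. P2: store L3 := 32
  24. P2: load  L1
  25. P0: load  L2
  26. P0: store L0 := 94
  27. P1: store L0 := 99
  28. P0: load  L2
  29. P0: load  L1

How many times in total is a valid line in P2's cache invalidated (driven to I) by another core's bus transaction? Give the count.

invalidations = 3

[1] P1: store L3 := 8 | P0:I, P1:M(8), P2:I | bus: BusRdX
[2] P0: load  L1 | P0:S(80), P1:I, P2:I | bus: BusRd
[3] P1: store L0 := 80 | P0:I, P1:M(80), P2:I | bus: BusRdX
[4] P2: load  L3 | P0:I, P1:S(8), P2:S(8) | bus: BusRd,Flush
[5] P2: store L2 := 64 | P0:I, P1:I, P2:M(64) | bus: BusRdX
[6] P1: store L0 := 50 | P0:I, P1:M(50), P2:I | bus: none
[7] P1: store L3 := 9 | P0:I, P1:M(9), P2:I | bus: BusRdX
[8] P2: store L0 := 8 | P0:I, P1:I, P2:M(8) | bus: BusRdX,Flush
[9] P0: store L3 := 36 | P0:M(36), P1:I, P2:I | bus: BusRdX,Flush
[10] P0: load  L2 | P0:S(64), P1:I, P2:S(64) | bus: BusRd,Flush
[11] P0: load  L1 | P0:S(80), P1:I, P2:I | bus: none
[12] P2: store L2 := 86 | P0:I, P1:I, P2:M(86) | bus: BusRdX
[13] P0: load  L2 | P0:S(86), P1:I, P2:S(86) | bus: BusRd,Flush
[14] P1: load  L3 | P0:S(36), P1:S(36), P2:I | bus: BusRd,Flush
[15] P2: load  L2 | P0:S(86), P1:I, P2:S(86) | bus: none
[16] P2: load  L3 | P0:S(36), P1:S(36), P2:S(36) | bus: BusRd
[17] P0: load  L3 | P0:S(36), P1:S(36), P2:S(36) | bus: none
[18] P0: store L2 := 74 | P0:M(74), P1:I, P2:I | bus: BusRdX
[19] P2: store L2 := 10 | P0:I, P1:I, P2:M(10) | bus: BusRdX,Flush
[20] P0: store L0 := 95 | P0:M(95), P1:I, P2:I | bus: BusRdX,Flush
[21] P2: store L3 := 2 | P0:I, P1:I, P2:M(2) | bus: BusRdX
[22] P2: load  L2 | P0:I, P1:I, P2:M(10) | bus: none
[23] P2: store L3 := 32 | P0:I, P1:I, P2:M(32) | bus: none
[24] P2: load  L1 | P0:S(80), P1:I, P2:S(80) | bus: BusRd
[25] P0: load  L2 | P0:S(10), P1:I, P2:S(10) | bus: BusRd,Flush
[26] P0: store L0 := 94 | P0:M(94), P1:I, P2:I | bus: none
[27] P1: store L0 := 99 | P0:I, P1:M(99), P2:I | bus: BusRdX,Flush
[28] P0: load  L2 | P0:S(10), P1:I, P2:S(10) | bus: none
[29] P0: load  L1 | P0:S(80), P1:I, P2:S(80) | bus: none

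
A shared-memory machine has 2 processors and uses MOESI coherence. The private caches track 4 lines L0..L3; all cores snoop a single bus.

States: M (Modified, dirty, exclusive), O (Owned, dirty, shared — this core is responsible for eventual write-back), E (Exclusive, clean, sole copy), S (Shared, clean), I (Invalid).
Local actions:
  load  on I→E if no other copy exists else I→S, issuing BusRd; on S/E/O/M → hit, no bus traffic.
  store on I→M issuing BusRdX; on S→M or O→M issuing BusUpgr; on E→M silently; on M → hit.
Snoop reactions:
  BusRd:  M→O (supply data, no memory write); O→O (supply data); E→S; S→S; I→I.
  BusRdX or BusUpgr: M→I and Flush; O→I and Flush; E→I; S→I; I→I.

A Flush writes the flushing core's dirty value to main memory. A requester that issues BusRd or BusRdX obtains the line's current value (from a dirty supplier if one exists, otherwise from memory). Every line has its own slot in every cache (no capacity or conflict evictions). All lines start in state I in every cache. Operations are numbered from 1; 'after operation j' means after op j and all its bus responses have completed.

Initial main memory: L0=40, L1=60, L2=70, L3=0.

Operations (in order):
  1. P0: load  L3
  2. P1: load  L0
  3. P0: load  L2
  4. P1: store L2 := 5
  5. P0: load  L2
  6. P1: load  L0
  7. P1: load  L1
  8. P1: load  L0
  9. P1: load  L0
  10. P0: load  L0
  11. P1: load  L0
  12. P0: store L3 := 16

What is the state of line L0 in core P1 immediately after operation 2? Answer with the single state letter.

  op1 P0: load  L3 → E/I on L3; bus BusRd; mem=0
  op2 P1: load  L0 → I/E on L0; bus BusRd; mem=40
  op3 P0: load  L2 → E/I on L2; bus BusRd; mem=70
  op4 P1: store L2 := 5 → I/M on L2; bus BusRdX; mem=70
  op5 P0: load  L2 → S/O on L2; bus BusRd; mem=70
  op6 P1: load  L0 → I/E on L0; bus (none); mem=40
  op7 P1: load  L1 → I/E on L1; bus BusRd; mem=60
  op8 P1: load  L0 → I/E on L0; bus (none); mem=40
  op9 P1: load  L0 → I/E on L0; bus (none); mem=40
  op10 P0: load  L0 → S/S on L0; bus BusRd; mem=40
  op11 P1: load  L0 → S/S on L0; bus (none); mem=40
  op12 P0: store L3 := 16 → M/I on L3; bus (none); mem=0

state = E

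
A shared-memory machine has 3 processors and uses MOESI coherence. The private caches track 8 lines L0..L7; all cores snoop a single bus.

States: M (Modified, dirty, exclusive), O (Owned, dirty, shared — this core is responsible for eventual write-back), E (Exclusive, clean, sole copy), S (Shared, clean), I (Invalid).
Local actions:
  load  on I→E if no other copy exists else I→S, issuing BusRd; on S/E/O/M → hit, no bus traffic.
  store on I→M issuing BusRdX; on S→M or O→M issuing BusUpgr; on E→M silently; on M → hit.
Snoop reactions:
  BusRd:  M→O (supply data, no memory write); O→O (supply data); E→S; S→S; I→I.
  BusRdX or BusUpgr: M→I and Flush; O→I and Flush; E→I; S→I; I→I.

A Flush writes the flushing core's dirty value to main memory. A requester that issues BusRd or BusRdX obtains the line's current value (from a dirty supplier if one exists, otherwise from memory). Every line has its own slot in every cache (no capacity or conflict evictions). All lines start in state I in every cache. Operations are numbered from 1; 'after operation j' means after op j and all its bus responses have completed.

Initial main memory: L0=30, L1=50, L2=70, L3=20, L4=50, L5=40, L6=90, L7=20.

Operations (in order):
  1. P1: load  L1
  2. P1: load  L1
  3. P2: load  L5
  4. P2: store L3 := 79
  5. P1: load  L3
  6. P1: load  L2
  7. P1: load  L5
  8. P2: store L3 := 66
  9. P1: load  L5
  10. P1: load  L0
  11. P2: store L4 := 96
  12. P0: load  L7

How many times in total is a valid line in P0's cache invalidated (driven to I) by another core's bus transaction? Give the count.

step 1: P1: load  L1  ⟶  IEI  (L1)  txn=BusRd  M[L1]=50
step 2: P1: load  L1  ⟶  IEI  (L1)  txn=∅  M[L1]=50
step 3: P2: load  L5  ⟶  IIE  (L5)  txn=BusRd  M[L5]=40
step 4: P2: store L3 := 79  ⟶  IIM  (L3)  txn=BusRdX  M[L3]=20
step 5: P1: load  L3  ⟶  ISO  (L3)  txn=BusRd  M[L3]=20
step 6: P1: load  L2  ⟶  IEI  (L2)  txn=BusRd  M[L2]=70
step 7: P1: load  L5  ⟶  ISS  (L5)  txn=BusRd  M[L5]=40
step 8: P2: store L3 := 66  ⟶  IIM  (L3)  txn=BusUpgr  M[L3]=20
step 9: P1: load  L5  ⟶  ISS  (L5)  txn=∅  M[L5]=40
step 10: P1: load  L0  ⟶  IEI  (L0)  txn=BusRd  M[L0]=30
step 11: P2: store L4 := 96  ⟶  IIM  (L4)  txn=BusRdX  M[L4]=50
step 12: P0: load  L7  ⟶  EII  (L7)  txn=BusRd  M[L7]=20

invalidations = 0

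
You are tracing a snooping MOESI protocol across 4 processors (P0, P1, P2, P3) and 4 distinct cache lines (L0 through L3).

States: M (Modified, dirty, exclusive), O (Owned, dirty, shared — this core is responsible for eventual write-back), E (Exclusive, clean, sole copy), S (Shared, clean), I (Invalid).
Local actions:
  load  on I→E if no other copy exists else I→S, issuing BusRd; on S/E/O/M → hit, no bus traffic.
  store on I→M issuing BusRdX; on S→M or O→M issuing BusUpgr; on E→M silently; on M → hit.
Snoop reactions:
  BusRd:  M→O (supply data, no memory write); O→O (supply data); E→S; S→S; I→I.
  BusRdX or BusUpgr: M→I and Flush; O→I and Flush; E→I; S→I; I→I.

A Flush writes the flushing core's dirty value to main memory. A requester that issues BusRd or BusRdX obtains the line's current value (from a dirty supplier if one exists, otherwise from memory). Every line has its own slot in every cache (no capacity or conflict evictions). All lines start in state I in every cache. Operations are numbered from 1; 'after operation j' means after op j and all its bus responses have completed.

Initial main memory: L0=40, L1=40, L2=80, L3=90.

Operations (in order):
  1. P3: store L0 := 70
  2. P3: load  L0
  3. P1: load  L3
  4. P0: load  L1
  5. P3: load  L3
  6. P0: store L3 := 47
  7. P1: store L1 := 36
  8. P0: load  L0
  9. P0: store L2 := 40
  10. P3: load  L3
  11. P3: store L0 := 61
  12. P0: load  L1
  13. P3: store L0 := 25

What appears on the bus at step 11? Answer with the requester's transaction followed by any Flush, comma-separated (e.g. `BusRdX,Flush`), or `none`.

step 1: P3: store L0 := 70  ⟶  IIIM  (L0)  txn=BusRdX  M[L0]=40
step 2: P3: load  L0  ⟶  IIIM  (L0)  txn=∅  M[L0]=40
step 3: P1: load  L3  ⟶  IEII  (L3)  txn=BusRd  M[L3]=90
step 4: P0: load  L1  ⟶  EIII  (L1)  txn=BusRd  M[L1]=40
step 5: P3: load  L3  ⟶  ISIS  (L3)  txn=BusRd  M[L3]=90
step 6: P0: store L3 := 47  ⟶  MIII  (L3)  txn=BusRdX  M[L3]=90
step 7: P1: store L1 := 36  ⟶  IMII  (L1)  txn=BusRdX  M[L1]=40
step 8: P0: load  L0  ⟶  SIIO  (L0)  txn=BusRd  M[L0]=40
step 9: P0: store L2 := 40  ⟶  MIII  (L2)  txn=BusRdX  M[L2]=80
step 10: P3: load  L3  ⟶  OIIS  (L3)  txn=BusRd  M[L3]=90
step 11: P3: store L0 := 61  ⟶  IIIM  (L0)  txn=BusUpgr  M[L0]=40
step 12: P0: load  L1  ⟶  SOII  (L1)  txn=BusRd  M[L1]=40
step 13: P3: store L0 := 25  ⟶  IIIM  (L0)  txn=∅  M[L0]=40

bus = BusUpgr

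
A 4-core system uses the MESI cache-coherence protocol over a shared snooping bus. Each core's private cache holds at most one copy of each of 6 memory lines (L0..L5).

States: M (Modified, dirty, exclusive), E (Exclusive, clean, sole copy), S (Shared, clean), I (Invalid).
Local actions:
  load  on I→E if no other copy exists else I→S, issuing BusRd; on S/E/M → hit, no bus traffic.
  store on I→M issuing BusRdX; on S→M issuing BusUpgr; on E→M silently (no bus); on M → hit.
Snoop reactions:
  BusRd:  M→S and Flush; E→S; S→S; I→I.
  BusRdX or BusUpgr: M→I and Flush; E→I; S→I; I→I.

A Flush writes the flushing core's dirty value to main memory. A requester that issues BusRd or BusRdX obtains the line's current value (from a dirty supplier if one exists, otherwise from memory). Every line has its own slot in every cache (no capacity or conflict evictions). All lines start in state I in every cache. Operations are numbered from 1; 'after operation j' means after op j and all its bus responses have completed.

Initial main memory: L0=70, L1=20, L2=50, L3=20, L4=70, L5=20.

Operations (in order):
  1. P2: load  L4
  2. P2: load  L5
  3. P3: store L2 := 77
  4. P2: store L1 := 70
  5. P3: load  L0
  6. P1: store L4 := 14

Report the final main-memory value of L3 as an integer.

step 1: P2: load  L4  ⟶  IIEI  (L4)  txn=BusRd  M[L4]=70
step 2: P2: load  L5  ⟶  IIEI  (L5)  txn=BusRd  M[L5]=20
step 3: P3: store L2 := 77  ⟶  IIIM  (L2)  txn=BusRdX  M[L2]=50
step 4: P2: store L1 := 70  ⟶  IIMI  (L1)  txn=BusRdX  M[L1]=20
step 5: P3: load  L0  ⟶  IIIE  (L0)  txn=BusRd  M[L0]=70
step 6: P1: store L4 := 14  ⟶  IMII  (L4)  txn=BusRdX  M[L4]=70

memory[L3] = 20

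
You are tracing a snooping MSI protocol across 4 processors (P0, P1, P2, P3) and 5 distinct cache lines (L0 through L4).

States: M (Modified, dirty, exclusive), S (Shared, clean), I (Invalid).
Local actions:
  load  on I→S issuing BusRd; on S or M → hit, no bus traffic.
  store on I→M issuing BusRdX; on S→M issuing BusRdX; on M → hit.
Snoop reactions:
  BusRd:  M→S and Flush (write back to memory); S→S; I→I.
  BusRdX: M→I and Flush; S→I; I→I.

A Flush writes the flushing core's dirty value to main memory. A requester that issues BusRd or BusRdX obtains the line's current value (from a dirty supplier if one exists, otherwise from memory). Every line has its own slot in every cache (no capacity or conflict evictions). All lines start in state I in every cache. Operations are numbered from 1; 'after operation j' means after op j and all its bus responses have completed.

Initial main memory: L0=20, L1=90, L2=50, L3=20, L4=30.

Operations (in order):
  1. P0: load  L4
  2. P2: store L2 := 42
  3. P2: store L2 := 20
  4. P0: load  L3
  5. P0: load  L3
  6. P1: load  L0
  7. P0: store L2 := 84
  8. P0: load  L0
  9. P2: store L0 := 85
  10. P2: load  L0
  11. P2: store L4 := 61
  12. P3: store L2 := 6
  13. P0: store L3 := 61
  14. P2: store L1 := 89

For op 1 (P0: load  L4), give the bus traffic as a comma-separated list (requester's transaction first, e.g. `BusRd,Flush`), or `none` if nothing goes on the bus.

bus = BusRd

[1] P0: load  L4 | P0:S(30), P1:I, P2:I, P3:I | bus: BusRd
[2] P2: store L2 := 42 | P0:I, P1:I, P2:M(42), P3:I | bus: BusRdX
[3] P2: store L2 := 20 | P0:I, P1:I, P2:M(20), P3:I | bus: none
[4] P0: load  L3 | P0:S(20), P1:I, P2:I, P3:I | bus: BusRd
[5] P0: load  L3 | P0:S(20), P1:I, P2:I, P3:I | bus: none
[6] P1: load  L0 | P0:I, P1:S(20), P2:I, P3:I | bus: BusRd
[7] P0: store L2 := 84 | P0:M(84), P1:I, P2:I, P3:I | bus: BusRdX,Flush
[8] P0: load  L0 | P0:S(20), P1:S(20), P2:I, P3:I | bus: BusRd
[9] P2: store L0 := 85 | P0:I, P1:I, P2:M(85), P3:I | bus: BusRdX
[10] P2: load  L0 | P0:I, P1:I, P2:M(85), P3:I | bus: none
[11] P2: store L4 := 61 | P0:I, P1:I, P2:M(61), P3:I | bus: BusRdX
[12] P3: store L2 := 6 | P0:I, P1:I, P2:I, P3:M(6) | bus: BusRdX,Flush
[13] P0: store L3 := 61 | P0:M(61), P1:I, P2:I, P3:I | bus: BusRdX
[14] P2: store L1 := 89 | P0:I, P1:I, P2:M(89), P3:I | bus: BusRdX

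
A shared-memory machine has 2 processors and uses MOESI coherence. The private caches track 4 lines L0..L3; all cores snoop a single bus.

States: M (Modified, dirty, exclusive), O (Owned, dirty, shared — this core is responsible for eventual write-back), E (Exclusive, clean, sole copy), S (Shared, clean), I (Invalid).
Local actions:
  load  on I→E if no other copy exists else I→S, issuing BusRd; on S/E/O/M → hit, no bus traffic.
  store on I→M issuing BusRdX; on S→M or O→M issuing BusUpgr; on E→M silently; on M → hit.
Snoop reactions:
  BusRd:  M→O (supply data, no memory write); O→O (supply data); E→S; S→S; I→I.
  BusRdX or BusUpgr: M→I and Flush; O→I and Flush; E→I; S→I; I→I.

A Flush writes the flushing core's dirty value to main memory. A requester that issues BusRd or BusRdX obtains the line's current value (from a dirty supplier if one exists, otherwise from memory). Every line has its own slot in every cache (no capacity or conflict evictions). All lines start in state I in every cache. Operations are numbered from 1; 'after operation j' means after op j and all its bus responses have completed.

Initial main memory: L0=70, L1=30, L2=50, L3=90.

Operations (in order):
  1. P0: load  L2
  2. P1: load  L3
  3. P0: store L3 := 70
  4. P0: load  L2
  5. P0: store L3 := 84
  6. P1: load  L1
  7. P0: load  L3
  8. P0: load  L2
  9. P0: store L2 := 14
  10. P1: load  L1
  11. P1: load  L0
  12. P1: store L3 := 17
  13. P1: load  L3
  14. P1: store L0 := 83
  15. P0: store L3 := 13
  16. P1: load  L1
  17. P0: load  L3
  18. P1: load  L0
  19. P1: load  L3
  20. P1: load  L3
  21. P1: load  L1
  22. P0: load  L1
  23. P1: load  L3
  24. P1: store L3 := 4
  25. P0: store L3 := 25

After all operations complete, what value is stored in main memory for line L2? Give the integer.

[1] P0: load  L2 | P0:E(50), P1:I | bus: BusRd
[2] P1: load  L3 | P0:I, P1:E(90) | bus: BusRd
[3] P0: store L3 := 70 | P0:M(70), P1:I | bus: BusRdX
[4] P0: load  L2 | P0:E(50), P1:I | bus: none
[5] P0: store L3 := 84 | P0:M(84), P1:I | bus: none
[6] P1: load  L1 | P0:I, P1:E(30) | bus: BusRd
[7] P0: load  L3 | P0:M(84), P1:I | bus: none
[8] P0: load  L2 | P0:E(50), P1:I | bus: none
[9] P0: store L2 := 14 | P0:M(14), P1:I | bus: none
[10] P1: load  L1 | P0:I, P1:E(30) | bus: none
[11] P1: load  L0 | P0:I, P1:E(70) | bus: BusRd
[12] P1: store L3 := 17 | P0:I, P1:M(17) | bus: BusRdX,Flush
[13] P1: load  L3 | P0:I, P1:M(17) | bus: none
[14] P1: store L0 := 83 | P0:I, P1:M(83) | bus: none
[15] P0: store L3 := 13 | P0:M(13), P1:I | bus: BusRdX,Flush
[16] P1: load  L1 | P0:I, P1:E(30) | bus: none
[17] P0: load  L3 | P0:M(13), P1:I | bus: none
[18] P1: load  L0 | P0:I, P1:M(83) | bus: none
[19] P1: load  L3 | P0:O(13), P1:S(13) | bus: BusRd
[20] P1: load  L3 | P0:O(13), P1:S(13) | bus: none
[21] P1: load  L1 | P0:I, P1:E(30) | bus: none
[22] P0: load  L1 | P0:S(30), P1:S(30) | bus: BusRd
[23] P1: load  L3 | P0:O(13), P1:S(13) | bus: none
[24] P1: store L3 := 4 | P0:I, P1:M(4) | bus: BusUpgr,Flush
[25] P0: store L3 := 25 | P0:M(25), P1:I | bus: BusRdX,Flush

memory[L2] = 50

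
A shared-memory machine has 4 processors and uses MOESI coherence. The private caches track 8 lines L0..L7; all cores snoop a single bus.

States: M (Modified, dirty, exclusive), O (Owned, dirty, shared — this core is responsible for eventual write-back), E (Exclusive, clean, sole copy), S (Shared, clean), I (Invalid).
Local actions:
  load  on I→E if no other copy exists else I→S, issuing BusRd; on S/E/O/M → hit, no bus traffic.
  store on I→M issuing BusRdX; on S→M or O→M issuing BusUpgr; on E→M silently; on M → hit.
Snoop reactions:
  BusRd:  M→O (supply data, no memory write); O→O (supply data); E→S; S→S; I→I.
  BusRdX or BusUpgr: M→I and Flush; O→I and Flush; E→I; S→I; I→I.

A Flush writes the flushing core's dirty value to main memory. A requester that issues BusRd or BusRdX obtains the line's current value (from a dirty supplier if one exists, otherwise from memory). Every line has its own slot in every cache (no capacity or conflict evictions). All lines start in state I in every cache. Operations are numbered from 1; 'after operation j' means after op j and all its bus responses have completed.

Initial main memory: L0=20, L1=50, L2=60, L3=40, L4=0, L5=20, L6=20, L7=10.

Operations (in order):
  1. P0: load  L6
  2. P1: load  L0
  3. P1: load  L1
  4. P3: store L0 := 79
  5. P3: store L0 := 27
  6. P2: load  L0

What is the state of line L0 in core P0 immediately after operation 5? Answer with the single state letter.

state = I

1. P0: load  L6  bus=[BusRd]  L6: P0=E P1=I P2=I P3=I  mem[L6]=20
2. P1: load  L0  bus=[BusRd]  L0: P0=I P1=E P2=I P3=I  mem[L0]=20
3. P1: load  L1  bus=[BusRd]  L1: P0=I P1=E P2=I P3=I  mem[L1]=50
4. P3: store L0 := 79  bus=[BusRdX]  L0: P0=I P1=I P2=I P3=M  mem[L0]=20
5. P3: store L0 := 27  bus=[-]  L0: P0=I P1=I P2=I P3=M  mem[L0]=20
6. P2: load  L0  bus=[BusRd]  L0: P0=I P1=I P2=S P3=O  mem[L0]=20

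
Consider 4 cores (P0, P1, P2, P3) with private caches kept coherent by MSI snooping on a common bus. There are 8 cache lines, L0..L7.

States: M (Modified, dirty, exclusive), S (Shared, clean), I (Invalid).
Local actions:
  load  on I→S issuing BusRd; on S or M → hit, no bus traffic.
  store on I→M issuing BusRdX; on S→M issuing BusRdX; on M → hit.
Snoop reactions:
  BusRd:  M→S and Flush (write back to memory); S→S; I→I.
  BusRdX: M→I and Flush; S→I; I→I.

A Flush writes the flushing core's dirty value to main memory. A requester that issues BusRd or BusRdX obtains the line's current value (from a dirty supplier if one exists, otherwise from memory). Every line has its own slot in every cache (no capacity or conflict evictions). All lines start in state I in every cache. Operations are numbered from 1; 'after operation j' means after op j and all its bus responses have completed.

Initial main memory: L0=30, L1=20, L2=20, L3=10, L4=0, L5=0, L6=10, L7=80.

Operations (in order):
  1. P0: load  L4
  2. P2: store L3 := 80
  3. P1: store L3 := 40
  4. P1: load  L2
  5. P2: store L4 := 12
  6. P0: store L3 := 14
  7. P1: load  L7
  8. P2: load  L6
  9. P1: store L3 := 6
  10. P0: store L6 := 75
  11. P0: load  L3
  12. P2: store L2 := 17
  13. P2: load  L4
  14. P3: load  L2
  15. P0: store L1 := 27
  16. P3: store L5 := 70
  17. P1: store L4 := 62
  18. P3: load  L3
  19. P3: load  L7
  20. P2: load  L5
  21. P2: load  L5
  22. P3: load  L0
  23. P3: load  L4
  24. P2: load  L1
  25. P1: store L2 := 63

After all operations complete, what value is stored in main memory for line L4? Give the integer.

1. P0: load  L4  bus=[BusRd]  L4: P0=S P1=I P2=I P3=I  mem[L4]=0
2. P2: store L3 := 80  bus=[BusRdX]  L3: P0=I P1=I P2=M P3=I  mem[L3]=10
3. P1: store L3 := 40  bus=[BusRdX,Flush]  L3: P0=I P1=M P2=I P3=I  mem[L3]=80
4. P1: load  L2  bus=[BusRd]  L2: P0=I P1=S P2=I P3=I  mem[L2]=20
5. P2: store L4 := 12  bus=[BusRdX]  L4: P0=I P1=I P2=M P3=I  mem[L4]=0
6. P0: store L3 := 14  bus=[BusRdX,Flush]  L3: P0=M P1=I P2=I P3=I  mem[L3]=40
7. P1: load  L7  bus=[BusRd]  L7: P0=I P1=S P2=I P3=I  mem[L7]=80
8. P2: load  L6  bus=[BusRd]  L6: P0=I P1=I P2=S P3=I  mem[L6]=10
9. P1: store L3 := 6  bus=[BusRdX,Flush]  L3: P0=I P1=M P2=I P3=I  mem[L3]=14
10. P0: store L6 := 75  bus=[BusRdX]  L6: P0=M P1=I P2=I P3=I  mem[L6]=10
11. P0: load  L3  bus=[BusRd,Flush]  L3: P0=S P1=S P2=I P3=I  mem[L3]=6
12. P2: store L2 := 17  bus=[BusRdX]  L2: P0=I P1=I P2=M P3=I  mem[L2]=20
13. P2: load  L4  bus=[-]  L4: P0=I P1=I P2=M P3=I  mem[L4]=0
14. P3: load  L2  bus=[BusRd,Flush]  L2: P0=I P1=I P2=S P3=S  mem[L2]=17
15. P0: store L1 := 27  bus=[BusRdX]  L1: P0=M P1=I P2=I P3=I  mem[L1]=20
16. P3: store L5 := 70  bus=[BusRdX]  L5: P0=I P1=I P2=I P3=M  mem[L5]=0
17. P1: store L4 := 62  bus=[BusRdX,Flush]  L4: P0=I P1=M P2=I P3=I  mem[L4]=12
18. P3: load  L3  bus=[BusRd]  L3: P0=S P1=S P2=I P3=S  mem[L3]=6
19. P3: load  L7  bus=[BusRd]  L7: P0=I P1=S P2=I P3=S  mem[L7]=80
20. P2: load  L5  bus=[BusRd,Flush]  L5: P0=I P1=I P2=S P3=S  mem[L5]=70
21. P2: load  L5  bus=[-]  L5: P0=I P1=I P2=S P3=S  mem[L5]=70
22. P3: load  L0  bus=[BusRd]  L0: P0=I P1=I P2=I P3=S  mem[L0]=30
23. P3: load  L4  bus=[BusRd,Flush]  L4: P0=I P1=S P2=I P3=S  mem[L4]=62
24. P2: load  L1  bus=[BusRd,Flush]  L1: P0=S P1=I P2=S P3=I  mem[L1]=27
25. P1: store L2 := 63  bus=[BusRdX]  L2: P0=I P1=M P2=I P3=I  mem[L2]=17

memory[L4] = 62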